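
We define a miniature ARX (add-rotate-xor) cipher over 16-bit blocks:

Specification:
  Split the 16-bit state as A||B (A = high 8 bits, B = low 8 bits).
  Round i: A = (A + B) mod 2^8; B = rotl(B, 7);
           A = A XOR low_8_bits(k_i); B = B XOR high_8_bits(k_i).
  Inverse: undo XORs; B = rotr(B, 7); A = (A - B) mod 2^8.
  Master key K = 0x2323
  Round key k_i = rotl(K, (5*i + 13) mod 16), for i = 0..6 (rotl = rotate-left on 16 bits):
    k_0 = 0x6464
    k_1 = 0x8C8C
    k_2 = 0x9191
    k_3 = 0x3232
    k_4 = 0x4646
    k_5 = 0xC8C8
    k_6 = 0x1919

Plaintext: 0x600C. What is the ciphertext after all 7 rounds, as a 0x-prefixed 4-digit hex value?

s_0 = plaintext = 0x600C
s_1 = Round(s_0, k_0) = 0x0862
s_2 = Round(s_1, k_1) = 0xE6BD
s_3 = Round(s_2, k_2) = 0x324F
s_4 = Round(s_3, k_3) = 0xB395
s_5 = Round(s_4, k_4) = 0x0E8C
s_6 = Round(s_5, k_5) = 0x528E
s_7 = Round(s_6, k_6) = 0xF95E

0xF95E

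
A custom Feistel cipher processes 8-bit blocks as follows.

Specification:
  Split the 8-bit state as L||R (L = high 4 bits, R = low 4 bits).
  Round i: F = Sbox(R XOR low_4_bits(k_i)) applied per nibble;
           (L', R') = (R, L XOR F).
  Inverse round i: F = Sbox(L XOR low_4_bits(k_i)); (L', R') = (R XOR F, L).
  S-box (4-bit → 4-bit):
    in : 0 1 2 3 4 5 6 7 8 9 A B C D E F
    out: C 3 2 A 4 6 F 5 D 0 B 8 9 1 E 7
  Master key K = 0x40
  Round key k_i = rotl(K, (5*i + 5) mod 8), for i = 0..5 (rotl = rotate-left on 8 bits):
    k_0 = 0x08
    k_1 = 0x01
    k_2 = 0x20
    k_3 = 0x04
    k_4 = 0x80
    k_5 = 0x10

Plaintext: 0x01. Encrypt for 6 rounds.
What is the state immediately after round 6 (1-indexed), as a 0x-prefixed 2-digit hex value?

0x37

s_0 = plaintext = 0x01
s_1 = Round(s_0, k_0) = 0x10
s_2 = Round(s_1, k_1) = 0x02
s_3 = Round(s_2, k_2) = 0x22
s_4 = Round(s_3, k_3) = 0x2D
s_5 = Round(s_4, k_4) = 0xD3
s_6 = Round(s_5, k_5) = 0x37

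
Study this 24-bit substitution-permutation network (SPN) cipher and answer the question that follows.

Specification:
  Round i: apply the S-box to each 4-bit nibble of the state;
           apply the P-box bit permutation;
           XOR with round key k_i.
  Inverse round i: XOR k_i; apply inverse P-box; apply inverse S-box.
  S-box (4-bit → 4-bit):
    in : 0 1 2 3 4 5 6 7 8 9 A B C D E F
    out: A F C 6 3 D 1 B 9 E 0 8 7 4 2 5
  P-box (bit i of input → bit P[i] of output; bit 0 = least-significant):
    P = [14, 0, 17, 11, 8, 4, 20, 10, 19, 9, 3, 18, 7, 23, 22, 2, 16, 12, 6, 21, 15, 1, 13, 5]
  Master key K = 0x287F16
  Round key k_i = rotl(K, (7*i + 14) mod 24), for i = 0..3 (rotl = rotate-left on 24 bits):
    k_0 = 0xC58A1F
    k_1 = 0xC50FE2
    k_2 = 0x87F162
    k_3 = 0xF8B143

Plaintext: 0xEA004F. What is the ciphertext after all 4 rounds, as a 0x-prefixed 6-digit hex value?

s_0 = plaintext = 0xEA004F
s_1 = Round(s_0, k_0) = 0x43C909
s_2 = Round(s_1, k_1) = 0x039139
s_3 = Round(s_2, k_2) = 0x59EB1D
s_4 = Round(s_3, k_3) = 0x4E0433

0x4E0433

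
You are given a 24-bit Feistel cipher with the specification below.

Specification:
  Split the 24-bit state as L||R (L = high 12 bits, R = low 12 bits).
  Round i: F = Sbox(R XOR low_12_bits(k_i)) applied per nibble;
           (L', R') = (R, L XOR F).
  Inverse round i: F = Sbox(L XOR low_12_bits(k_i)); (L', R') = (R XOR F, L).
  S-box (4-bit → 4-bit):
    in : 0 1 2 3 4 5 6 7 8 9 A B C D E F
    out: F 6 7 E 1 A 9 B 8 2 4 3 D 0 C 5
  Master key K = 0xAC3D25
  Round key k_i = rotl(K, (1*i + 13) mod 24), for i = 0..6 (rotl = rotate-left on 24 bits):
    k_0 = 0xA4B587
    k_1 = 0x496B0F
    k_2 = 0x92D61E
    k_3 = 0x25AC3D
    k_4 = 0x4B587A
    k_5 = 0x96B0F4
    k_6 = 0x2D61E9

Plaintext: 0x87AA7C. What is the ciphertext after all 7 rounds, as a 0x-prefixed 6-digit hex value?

s_0 = plaintext = 0x87AA7C
s_1 = Round(s_0, k_0) = 0xA7CD29
s_2 = Round(s_1, k_1) = 0xD29305
s_3 = Round(s_2, k_2) = 0x30574A
s_4 = Round(s_3, k_3) = 0x74A0BE
s_5 = Round(s_4, k_4) = 0x0BEF9B
s_6 = Round(s_5, k_5) = 0xF9B52B
s_7 = Round(s_6, k_6) = 0x52BE4C

0x52BE4C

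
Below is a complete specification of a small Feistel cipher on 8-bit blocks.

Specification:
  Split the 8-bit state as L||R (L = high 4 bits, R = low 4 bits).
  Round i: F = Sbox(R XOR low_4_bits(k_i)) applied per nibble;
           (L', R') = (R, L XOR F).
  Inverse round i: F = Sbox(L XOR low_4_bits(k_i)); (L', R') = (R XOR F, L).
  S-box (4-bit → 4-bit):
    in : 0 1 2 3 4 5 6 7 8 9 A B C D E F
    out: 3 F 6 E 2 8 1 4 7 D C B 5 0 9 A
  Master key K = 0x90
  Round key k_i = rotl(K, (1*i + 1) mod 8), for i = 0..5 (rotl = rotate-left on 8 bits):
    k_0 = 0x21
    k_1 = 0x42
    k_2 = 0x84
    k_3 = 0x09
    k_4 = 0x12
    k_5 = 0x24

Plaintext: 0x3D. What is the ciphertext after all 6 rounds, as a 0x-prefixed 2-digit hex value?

0x73

s_0 = plaintext = 0x3D
s_1 = Round(s_0, k_0) = 0xD6
s_2 = Round(s_1, k_1) = 0x6F
s_3 = Round(s_2, k_2) = 0xFD
s_4 = Round(s_3, k_3) = 0xDD
s_5 = Round(s_4, k_4) = 0xD7
s_6 = Round(s_5, k_5) = 0x73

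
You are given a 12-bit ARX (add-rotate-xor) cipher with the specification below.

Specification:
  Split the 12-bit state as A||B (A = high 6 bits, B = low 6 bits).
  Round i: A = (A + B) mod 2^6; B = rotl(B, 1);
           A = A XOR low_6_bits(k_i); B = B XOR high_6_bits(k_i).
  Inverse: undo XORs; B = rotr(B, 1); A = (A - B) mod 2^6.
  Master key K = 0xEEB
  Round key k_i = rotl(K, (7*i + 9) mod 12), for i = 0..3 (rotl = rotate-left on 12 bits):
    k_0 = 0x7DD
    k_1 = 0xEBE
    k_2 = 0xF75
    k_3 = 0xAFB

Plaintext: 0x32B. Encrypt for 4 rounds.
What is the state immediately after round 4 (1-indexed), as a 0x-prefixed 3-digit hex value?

0x43A

s_0 = plaintext = 0x32B
s_1 = Round(s_0, k_0) = 0xA88
s_2 = Round(s_1, k_1) = 0x32A
s_3 = Round(s_2, k_2) = 0x0E8
s_4 = Round(s_3, k_3) = 0x43A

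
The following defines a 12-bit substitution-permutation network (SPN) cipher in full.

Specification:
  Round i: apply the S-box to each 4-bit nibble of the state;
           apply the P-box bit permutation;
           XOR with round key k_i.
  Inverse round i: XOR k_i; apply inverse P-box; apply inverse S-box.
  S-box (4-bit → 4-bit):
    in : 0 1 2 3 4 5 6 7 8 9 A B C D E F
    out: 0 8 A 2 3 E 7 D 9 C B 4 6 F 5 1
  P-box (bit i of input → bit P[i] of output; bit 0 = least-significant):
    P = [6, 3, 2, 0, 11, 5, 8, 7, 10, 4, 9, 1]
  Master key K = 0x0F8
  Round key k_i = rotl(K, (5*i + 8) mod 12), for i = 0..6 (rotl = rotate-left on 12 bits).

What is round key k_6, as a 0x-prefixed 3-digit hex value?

K = 0x0F8
k_0 = rotl(K, (5*0+8) mod 12) = rotl(K, 8) = 0x80F
k_1 = rotl(K, (5*1+8) mod 12) = rotl(K, 1) = 0x1F0
k_2 = rotl(K, (5*2+8) mod 12) = rotl(K, 6) = 0xE03
k_3 = rotl(K, (5*3+8) mod 12) = rotl(K, 11) = 0x07C
k_4 = rotl(K, (5*4+8) mod 12) = rotl(K, 4) = 0xF80
k_5 = rotl(K, (5*5+8) mod 12) = rotl(K, 9) = 0x01F
k_6 = rotl(K, (5*6+8) mod 12) = rotl(K, 2) = 0x3E0

0x3E0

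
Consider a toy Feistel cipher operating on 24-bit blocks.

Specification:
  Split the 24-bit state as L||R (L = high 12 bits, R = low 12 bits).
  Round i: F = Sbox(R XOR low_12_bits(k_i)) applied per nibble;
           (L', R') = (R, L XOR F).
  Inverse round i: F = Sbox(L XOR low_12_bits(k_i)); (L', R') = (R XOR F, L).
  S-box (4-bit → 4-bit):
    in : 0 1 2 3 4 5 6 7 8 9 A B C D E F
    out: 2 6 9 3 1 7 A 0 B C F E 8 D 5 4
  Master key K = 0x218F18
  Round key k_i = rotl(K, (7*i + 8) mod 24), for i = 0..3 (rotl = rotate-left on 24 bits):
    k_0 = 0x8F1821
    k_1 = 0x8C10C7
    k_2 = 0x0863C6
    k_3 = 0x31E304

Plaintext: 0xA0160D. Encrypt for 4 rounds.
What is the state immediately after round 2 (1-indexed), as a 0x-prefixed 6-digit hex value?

0xF99278

s_0 = plaintext = 0xA0160D
s_1 = Round(s_0, k_0) = 0x60DF99
s_2 = Round(s_1, k_1) = 0xF99278
s_3 = Round(s_2, k_2) = 0x27897C
s_4 = Round(s_3, k_3) = 0x97CD73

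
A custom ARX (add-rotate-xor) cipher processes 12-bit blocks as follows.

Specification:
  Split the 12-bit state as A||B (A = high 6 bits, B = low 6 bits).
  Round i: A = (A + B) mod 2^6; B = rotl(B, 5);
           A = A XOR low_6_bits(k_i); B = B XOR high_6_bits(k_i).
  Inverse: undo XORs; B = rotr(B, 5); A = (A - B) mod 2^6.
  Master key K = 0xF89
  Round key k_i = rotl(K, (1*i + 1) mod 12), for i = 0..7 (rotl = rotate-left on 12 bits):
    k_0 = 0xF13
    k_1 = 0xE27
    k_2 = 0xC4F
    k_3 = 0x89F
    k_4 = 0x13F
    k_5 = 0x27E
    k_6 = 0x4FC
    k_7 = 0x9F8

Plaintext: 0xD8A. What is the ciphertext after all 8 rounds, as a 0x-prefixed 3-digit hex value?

0x551

s_0 = plaintext = 0xD8A
s_1 = Round(s_0, k_0) = 0x4F9
s_2 = Round(s_1, k_1) = 0xAC4
s_3 = Round(s_2, k_2) = 0x833
s_4 = Round(s_3, k_3) = 0x31B
s_5 = Round(s_4, k_4) = 0x629
s_6 = Round(s_5, k_5) = 0xFFD
s_7 = Round(s_6, k_6) = 0x02D
s_8 = Round(s_7, k_7) = 0x551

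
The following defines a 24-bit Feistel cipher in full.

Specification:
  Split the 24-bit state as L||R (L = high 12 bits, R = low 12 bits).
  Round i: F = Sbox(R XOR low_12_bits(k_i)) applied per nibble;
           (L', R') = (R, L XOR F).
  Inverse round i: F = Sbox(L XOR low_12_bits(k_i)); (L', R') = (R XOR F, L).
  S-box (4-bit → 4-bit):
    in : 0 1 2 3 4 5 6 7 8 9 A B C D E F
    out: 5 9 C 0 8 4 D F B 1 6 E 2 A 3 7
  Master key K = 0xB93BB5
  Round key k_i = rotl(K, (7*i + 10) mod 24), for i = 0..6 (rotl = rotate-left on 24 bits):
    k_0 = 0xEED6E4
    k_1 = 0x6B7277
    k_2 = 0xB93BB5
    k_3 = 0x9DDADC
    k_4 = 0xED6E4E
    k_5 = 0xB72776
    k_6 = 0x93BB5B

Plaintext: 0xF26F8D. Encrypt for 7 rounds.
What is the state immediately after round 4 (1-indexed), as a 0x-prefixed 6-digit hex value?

0x34DC21

s_0 = plaintext = 0xF26F8D
s_1 = Round(s_0, k_0) = 0xF8DEF7
s_2 = Round(s_1, k_1) = 0xEF7D38
s_3 = Round(s_2, k_2) = 0xD3834D
s_4 = Round(s_3, k_3) = 0x34DC21
s_5 = Round(s_4, k_4) = 0xC21F9A
s_6 = Round(s_5, k_5) = 0xF9A713
s_7 = Round(s_6, k_6) = 0x713D11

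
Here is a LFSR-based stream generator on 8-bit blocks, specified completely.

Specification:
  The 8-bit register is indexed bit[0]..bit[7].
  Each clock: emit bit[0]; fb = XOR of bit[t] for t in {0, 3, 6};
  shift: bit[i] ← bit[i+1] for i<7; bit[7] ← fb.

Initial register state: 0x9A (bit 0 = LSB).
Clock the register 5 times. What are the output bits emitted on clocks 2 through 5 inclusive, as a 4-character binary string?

1011

reg_0 = 0x9A
clock 1: out=0, reg = 0xCD
clock 2: out=1, reg = 0xE6
clock 3: out=0, reg = 0xF3
clock 4: out=1, reg = 0x79
clock 5: out=1, reg = 0xBC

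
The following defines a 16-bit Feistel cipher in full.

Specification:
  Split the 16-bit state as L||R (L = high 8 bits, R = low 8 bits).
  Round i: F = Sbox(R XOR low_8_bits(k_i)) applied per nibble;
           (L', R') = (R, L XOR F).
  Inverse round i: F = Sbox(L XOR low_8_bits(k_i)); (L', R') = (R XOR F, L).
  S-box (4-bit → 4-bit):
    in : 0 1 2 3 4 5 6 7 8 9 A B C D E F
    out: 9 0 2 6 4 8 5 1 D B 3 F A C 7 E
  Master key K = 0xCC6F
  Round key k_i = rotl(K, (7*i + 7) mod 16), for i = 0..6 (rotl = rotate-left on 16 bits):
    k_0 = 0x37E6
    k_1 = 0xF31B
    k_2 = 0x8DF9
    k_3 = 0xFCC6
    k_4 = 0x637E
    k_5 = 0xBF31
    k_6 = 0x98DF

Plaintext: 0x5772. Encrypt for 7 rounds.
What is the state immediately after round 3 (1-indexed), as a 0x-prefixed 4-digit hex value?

s_0 = plaintext = 0x5772
s_1 = Round(s_0, k_0) = 0x72E3
s_2 = Round(s_1, k_1) = 0xE39F
s_3 = Round(s_2, k_2) = 0x9FB6
s_4 = Round(s_3, k_3) = 0xB686
s_5 = Round(s_4, k_4) = 0x865B
s_6 = Round(s_5, k_5) = 0x5BD5
s_7 = Round(s_6, k_6) = 0xD5C8

0x9FB6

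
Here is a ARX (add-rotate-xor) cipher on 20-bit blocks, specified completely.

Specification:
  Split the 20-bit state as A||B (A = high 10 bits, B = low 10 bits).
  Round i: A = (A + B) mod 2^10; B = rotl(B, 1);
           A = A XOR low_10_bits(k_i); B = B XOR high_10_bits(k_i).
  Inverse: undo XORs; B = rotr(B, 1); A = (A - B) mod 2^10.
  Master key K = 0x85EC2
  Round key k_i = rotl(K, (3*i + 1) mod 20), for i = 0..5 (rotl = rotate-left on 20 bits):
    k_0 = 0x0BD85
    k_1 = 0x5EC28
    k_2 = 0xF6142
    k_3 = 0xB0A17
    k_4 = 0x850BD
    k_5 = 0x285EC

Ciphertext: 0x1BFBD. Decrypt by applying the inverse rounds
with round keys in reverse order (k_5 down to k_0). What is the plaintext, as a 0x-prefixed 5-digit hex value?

0x186C2

s_0 = ciphertext = 0x1BFBD
s_1 = InvRound(s_0, k_5) = 0xFD58E
s_2 = InvRound(s_1, k_4) = 0x5EDCD
s_3 = InvRound(s_2, k_3) = 0xF9787
s_4 = InvRound(s_3, k_2) = 0x1E22F
s_5 = InvRound(s_4, k_1) = 0xA99AA
s_6 = InvRound(s_5, k_0) = 0x186C2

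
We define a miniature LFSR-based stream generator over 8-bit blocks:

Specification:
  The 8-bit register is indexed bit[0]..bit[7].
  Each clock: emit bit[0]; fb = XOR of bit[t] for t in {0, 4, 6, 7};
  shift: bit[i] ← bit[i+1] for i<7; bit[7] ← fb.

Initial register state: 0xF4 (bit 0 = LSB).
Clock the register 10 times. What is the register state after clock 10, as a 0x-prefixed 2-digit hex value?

reg_0 = 0xF4
clock 1: out=0, reg = 0xFA
clock 2: out=0, reg = 0xFD
clock 3: out=1, reg = 0x7E
clock 4: out=0, reg = 0x3F
clock 5: out=1, reg = 0x1F
clock 6: out=1, reg = 0x0F
clock 7: out=1, reg = 0x87
clock 8: out=1, reg = 0x43
clock 9: out=1, reg = 0x21
clock 10: out=1, reg = 0x90

0x90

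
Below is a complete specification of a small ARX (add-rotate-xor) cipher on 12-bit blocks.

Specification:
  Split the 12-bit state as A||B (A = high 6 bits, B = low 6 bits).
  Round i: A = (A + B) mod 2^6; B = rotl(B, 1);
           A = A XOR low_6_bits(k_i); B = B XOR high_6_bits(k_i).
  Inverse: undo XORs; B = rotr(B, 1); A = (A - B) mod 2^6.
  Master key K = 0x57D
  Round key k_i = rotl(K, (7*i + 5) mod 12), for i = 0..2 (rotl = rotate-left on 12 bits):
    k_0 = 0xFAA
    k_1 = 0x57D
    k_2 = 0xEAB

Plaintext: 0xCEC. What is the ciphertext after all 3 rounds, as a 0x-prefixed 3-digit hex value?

0x40E

s_0 = plaintext = 0xCEC
s_1 = Round(s_0, k_0) = 0xD67
s_2 = Round(s_1, k_1) = 0x85A
s_3 = Round(s_2, k_2) = 0x40E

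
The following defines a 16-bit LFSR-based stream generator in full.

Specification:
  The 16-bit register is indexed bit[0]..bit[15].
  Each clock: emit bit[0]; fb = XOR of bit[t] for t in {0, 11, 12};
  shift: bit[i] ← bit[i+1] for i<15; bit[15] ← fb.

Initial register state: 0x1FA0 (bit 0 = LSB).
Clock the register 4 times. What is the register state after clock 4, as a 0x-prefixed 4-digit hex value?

0x21FA

reg_0 = 0x1FA0
clock 1: out=0, reg = 0x0FD0
clock 2: out=0, reg = 0x87E8
clock 3: out=0, reg = 0x43F4
clock 4: out=0, reg = 0x21FA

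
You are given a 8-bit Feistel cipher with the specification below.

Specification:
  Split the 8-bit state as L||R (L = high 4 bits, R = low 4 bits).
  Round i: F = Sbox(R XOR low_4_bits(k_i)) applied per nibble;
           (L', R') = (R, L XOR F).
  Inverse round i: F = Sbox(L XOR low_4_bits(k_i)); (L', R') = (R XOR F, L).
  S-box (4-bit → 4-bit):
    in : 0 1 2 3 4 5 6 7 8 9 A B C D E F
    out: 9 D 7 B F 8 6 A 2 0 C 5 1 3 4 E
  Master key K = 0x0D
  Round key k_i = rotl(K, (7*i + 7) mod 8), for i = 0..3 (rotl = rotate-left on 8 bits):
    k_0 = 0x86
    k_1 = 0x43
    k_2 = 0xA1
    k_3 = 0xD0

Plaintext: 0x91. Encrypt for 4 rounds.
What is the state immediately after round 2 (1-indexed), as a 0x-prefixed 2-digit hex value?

s_0 = plaintext = 0x91
s_1 = Round(s_0, k_0) = 0x13
s_2 = Round(s_1, k_1) = 0x38
s_3 = Round(s_2, k_2) = 0x83
s_4 = Round(s_3, k_3) = 0x33

0x38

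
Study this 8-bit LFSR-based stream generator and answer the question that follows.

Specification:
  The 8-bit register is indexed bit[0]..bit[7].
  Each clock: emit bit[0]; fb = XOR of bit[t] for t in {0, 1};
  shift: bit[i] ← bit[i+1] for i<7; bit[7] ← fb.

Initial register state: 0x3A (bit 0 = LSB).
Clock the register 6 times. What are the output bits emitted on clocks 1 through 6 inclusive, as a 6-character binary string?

010111

reg_0 = 0x3A
clock 1: out=0, reg = 0x9D
clock 2: out=1, reg = 0xCE
clock 3: out=0, reg = 0xE7
clock 4: out=1, reg = 0x73
clock 5: out=1, reg = 0x39
clock 6: out=1, reg = 0x9C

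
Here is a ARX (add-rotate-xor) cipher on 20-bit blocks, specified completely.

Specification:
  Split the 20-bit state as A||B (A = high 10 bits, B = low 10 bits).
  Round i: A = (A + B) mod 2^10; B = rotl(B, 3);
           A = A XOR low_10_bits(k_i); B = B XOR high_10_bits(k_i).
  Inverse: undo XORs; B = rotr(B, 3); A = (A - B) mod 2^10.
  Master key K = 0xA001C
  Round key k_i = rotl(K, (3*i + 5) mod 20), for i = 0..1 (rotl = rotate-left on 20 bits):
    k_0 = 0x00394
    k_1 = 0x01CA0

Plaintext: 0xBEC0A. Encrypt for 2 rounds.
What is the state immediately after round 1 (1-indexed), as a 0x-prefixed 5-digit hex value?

s_0 = plaintext = 0xBEC0A
s_1 = Round(s_0, k_0) = 0x24450
s_2 = Round(s_1, k_1) = 0x10687

0x24450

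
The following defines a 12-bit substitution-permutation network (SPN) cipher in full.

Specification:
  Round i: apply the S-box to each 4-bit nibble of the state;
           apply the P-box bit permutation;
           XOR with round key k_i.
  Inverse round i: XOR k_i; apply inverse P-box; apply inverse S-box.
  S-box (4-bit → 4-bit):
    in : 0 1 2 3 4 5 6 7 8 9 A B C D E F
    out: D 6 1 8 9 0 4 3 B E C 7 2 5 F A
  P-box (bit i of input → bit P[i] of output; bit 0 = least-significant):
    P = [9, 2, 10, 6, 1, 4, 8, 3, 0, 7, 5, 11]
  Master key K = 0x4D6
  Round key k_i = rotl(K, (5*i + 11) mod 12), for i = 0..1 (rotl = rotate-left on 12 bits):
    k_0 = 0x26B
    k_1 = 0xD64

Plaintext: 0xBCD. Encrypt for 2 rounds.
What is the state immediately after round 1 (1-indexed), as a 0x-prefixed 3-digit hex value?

0x4DA

s_0 = plaintext = 0xBCD
s_1 = Round(s_0, k_0) = 0x4DA
s_2 = Round(s_1, k_1) = 0x027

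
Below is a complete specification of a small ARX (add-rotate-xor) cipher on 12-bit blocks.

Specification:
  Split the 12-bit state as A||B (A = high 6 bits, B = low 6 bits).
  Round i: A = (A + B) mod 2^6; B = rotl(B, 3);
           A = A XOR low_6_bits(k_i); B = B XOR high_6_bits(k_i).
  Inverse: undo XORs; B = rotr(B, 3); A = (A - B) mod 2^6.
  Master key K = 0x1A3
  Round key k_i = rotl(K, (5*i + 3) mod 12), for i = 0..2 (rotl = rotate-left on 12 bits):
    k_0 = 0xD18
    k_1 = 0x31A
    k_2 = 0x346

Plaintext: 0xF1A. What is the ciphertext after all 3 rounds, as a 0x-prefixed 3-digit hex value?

s_0 = plaintext = 0xF1A
s_1 = Round(s_0, k_0) = 0x3A7
s_2 = Round(s_1, k_1) = 0xBF0
s_3 = Round(s_2, k_2) = 0x64B

0x64B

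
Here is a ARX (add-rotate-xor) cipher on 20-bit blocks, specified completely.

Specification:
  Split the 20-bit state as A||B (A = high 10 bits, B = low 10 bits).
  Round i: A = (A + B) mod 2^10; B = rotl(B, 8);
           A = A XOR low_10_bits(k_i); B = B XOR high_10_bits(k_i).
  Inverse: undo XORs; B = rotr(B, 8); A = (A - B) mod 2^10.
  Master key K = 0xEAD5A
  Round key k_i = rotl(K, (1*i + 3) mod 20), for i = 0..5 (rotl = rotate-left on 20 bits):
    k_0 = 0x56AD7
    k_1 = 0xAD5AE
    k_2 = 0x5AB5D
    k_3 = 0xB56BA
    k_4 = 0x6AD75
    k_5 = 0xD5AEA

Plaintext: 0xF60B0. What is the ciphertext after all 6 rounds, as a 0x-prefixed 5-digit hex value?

s_0 = plaintext = 0xF60B0
s_1 = Round(s_0, k_0) = 0x97D76
s_2 = Round(s_1, k_1) = 0x9ECE8
s_3 = Round(s_2, k_2) = 0x0F950
s_4 = Round(s_3, k_3) = 0xCD281
s_5 = Round(s_4, k_4) = 0x3000B
s_6 = Round(s_5, k_5) = 0x88454

0x88454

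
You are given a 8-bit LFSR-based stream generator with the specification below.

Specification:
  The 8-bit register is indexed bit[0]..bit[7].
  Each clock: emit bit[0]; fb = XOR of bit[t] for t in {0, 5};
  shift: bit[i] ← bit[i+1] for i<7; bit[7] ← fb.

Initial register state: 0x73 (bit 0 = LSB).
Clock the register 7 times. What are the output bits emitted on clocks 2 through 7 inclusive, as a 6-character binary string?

reg_0 = 0x73
clock 1: out=1, reg = 0x39
clock 2: out=1, reg = 0x1C
clock 3: out=0, reg = 0x0E
clock 4: out=0, reg = 0x07
clock 5: out=1, reg = 0x83
clock 6: out=1, reg = 0xC1
clock 7: out=1, reg = 0xE0

100111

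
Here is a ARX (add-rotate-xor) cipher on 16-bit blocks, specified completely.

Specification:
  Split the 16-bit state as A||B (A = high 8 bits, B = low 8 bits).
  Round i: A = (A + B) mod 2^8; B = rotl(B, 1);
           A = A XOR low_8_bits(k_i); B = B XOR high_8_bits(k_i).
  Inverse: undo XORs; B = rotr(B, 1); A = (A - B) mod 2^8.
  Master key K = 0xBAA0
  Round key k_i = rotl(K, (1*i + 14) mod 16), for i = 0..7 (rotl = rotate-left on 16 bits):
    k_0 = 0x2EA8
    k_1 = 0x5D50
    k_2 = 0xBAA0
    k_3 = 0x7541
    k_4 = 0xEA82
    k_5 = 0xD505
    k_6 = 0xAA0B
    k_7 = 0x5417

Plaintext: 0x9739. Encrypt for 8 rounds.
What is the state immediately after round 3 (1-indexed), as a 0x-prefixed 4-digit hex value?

0xC971

s_0 = plaintext = 0x9739
s_1 = Round(s_0, k_0) = 0x785C
s_2 = Round(s_1, k_1) = 0x84E5
s_3 = Round(s_2, k_2) = 0xC971
s_4 = Round(s_3, k_3) = 0x7B97
s_5 = Round(s_4, k_4) = 0x90C5
s_6 = Round(s_5, k_5) = 0x505E
s_7 = Round(s_6, k_6) = 0xA516
s_8 = Round(s_7, k_7) = 0xAC78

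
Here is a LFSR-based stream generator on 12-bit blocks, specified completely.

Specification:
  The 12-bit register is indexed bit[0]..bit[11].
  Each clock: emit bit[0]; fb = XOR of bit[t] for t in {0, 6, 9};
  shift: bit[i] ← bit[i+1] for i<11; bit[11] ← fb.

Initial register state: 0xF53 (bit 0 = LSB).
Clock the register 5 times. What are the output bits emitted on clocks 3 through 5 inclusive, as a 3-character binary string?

001

reg_0 = 0xF53
clock 1: out=1, reg = 0xFA9
clock 2: out=1, reg = 0x7D4
clock 3: out=0, reg = 0x3EA
clock 4: out=0, reg = 0x1F5
clock 5: out=1, reg = 0x0FA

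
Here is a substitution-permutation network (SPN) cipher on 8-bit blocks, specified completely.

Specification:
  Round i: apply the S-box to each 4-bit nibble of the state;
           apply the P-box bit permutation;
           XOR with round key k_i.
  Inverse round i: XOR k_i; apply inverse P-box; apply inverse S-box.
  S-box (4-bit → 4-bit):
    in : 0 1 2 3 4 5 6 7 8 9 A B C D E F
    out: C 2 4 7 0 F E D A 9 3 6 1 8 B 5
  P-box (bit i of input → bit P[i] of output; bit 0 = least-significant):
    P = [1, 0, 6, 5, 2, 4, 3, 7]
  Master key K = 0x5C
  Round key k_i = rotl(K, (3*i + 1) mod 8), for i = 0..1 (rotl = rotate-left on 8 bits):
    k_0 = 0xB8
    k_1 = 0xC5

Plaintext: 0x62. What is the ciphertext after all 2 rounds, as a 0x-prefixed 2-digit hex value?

s_0 = plaintext = 0x62
s_1 = Round(s_0, k_0) = 0x60
s_2 = Round(s_1, k_1) = 0x3D

0x3D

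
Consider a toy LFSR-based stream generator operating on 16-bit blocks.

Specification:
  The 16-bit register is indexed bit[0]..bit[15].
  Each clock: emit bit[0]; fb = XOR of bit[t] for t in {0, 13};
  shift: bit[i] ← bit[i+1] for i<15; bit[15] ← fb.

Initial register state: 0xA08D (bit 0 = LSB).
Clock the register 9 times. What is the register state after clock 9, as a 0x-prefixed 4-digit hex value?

reg_0 = 0xA08D
clock 1: out=1, reg = 0x5046
clock 2: out=0, reg = 0x2823
clock 3: out=1, reg = 0x1411
clock 4: out=1, reg = 0x8A08
clock 5: out=0, reg = 0x4504
clock 6: out=0, reg = 0x2282
clock 7: out=0, reg = 0x9141
clock 8: out=1, reg = 0xC8A0
clock 9: out=0, reg = 0x6450

0x6450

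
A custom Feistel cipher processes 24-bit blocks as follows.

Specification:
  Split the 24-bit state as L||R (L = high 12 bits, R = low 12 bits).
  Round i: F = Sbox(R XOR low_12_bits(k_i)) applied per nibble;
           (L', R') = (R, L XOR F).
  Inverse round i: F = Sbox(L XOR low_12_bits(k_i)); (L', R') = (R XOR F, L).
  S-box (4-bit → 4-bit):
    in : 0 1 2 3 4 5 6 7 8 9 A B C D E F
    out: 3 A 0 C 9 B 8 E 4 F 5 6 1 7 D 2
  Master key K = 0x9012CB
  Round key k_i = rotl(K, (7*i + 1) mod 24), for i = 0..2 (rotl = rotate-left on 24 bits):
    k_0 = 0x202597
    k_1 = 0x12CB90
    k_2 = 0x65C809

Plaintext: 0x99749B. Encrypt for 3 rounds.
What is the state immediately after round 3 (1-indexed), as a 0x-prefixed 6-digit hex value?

s_0 = plaintext = 0x99749B
s_1 = Round(s_0, k_0) = 0x49B3A6
s_2 = Round(s_1, k_1) = 0x3A6053
s_3 = Round(s_2, k_2) = 0x053713

0x053713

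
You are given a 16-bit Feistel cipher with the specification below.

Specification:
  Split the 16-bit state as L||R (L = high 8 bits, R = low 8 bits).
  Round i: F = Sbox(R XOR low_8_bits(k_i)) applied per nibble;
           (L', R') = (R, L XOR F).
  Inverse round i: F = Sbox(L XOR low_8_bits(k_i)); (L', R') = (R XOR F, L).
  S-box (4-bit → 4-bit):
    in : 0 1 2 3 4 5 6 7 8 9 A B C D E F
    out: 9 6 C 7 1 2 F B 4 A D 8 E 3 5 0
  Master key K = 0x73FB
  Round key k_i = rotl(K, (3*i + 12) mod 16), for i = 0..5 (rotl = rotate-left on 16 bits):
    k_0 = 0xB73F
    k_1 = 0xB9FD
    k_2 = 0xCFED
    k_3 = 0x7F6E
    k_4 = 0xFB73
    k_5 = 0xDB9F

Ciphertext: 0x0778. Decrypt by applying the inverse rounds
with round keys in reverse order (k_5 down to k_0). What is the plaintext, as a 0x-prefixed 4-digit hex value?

0xDD8A

s_0 = ciphertext = 0x0778
s_1 = InvRound(s_0, k_5) = 0xDC07
s_2 = InvRound(s_1, k_4) = 0xD7DC
s_3 = InvRound(s_2, k_3) = 0x56D7
s_4 = InvRound(s_3, k_2) = 0x5F56
s_5 = InvRound(s_4, k_1) = 0x8A5F
s_6 = InvRound(s_5, k_0) = 0xDD8A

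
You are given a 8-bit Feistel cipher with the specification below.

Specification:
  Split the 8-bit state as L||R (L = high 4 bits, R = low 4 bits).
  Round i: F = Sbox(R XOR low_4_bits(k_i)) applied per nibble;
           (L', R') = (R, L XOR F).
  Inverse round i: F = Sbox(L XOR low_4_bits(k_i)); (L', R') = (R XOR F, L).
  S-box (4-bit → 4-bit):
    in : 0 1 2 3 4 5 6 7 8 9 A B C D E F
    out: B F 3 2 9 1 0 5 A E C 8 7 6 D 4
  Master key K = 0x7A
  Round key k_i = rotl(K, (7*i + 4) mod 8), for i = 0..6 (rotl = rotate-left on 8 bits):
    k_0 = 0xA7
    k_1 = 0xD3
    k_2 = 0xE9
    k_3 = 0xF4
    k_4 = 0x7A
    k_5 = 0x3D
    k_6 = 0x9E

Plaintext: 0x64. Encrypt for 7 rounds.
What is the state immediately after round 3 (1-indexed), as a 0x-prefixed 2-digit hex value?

s_0 = plaintext = 0x64
s_1 = Round(s_0, k_0) = 0x44
s_2 = Round(s_1, k_1) = 0x41
s_3 = Round(s_2, k_2) = 0x1E
s_4 = Round(s_3, k_3) = 0xED
s_5 = Round(s_4, k_4) = 0xDB
s_6 = Round(s_5, k_5) = 0xBD
s_7 = Round(s_6, k_6) = 0xD9

0x1E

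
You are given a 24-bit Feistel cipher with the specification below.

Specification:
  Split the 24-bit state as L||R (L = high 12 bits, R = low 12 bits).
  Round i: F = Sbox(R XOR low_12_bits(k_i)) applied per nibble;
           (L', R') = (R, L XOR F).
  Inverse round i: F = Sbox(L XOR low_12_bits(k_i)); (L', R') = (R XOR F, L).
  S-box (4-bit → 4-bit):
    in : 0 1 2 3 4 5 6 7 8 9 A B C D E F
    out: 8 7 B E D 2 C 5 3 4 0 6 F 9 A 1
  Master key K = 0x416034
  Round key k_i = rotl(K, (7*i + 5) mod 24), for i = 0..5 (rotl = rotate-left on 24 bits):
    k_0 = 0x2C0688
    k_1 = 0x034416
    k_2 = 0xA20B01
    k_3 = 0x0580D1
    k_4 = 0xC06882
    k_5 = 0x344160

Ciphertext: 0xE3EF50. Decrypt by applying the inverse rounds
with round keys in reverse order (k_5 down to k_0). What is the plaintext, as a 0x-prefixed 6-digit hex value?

0x7F7A79

s_0 = ciphertext = 0xE3EF50
s_1 = InvRound(s_0, k_5) = 0xE7AE3E
s_2 = InvRound(s_1, k_4) = 0x22DE7A
s_3 = InvRound(s_2, k_3) = 0x56522D
s_4 = InvRound(s_3, k_2) = 0x8E0565
s_5 = InvRound(s_4, k_1) = 0xA798E0
s_6 = InvRound(s_5, k_0) = 0x7F7A79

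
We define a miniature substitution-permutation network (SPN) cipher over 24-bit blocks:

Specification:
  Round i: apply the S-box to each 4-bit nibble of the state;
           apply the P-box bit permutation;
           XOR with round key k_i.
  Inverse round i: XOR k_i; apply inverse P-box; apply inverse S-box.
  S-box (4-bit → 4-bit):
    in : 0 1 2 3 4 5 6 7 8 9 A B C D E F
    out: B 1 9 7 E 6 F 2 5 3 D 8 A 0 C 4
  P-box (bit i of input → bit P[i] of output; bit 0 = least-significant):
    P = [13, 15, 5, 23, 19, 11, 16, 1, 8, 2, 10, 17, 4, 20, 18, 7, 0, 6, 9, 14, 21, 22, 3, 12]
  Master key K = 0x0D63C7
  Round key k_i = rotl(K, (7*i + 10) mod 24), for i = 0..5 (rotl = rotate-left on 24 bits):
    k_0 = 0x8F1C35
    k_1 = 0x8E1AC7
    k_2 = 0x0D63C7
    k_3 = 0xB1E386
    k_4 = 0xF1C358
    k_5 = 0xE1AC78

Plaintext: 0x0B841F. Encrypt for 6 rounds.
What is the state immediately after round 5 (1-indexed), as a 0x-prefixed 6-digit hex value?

0x128921

s_0 = plaintext = 0x0B841F
s_1 = Round(s_0, k_0) = 0xE14801
s_2 = Round(s_1, k_1) = 0x92274C
s_3 = Round(s_2, k_2) = 0xECAB50
s_4 = Round(s_3, k_3) = 0x361B5E
s_5 = Round(s_4, k_4) = 0x128921
s_6 = Round(s_5, k_5) = 0xCDCD6F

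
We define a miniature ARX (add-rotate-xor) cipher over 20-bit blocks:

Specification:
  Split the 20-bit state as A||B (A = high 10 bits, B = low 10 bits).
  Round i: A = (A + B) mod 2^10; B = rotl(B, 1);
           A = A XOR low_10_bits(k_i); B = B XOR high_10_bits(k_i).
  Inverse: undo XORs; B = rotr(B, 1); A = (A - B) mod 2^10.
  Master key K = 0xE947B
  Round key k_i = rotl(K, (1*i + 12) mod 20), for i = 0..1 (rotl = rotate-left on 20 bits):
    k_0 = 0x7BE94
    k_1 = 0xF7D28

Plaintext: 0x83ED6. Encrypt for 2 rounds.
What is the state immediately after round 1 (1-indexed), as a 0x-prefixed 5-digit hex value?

0x9C442

s_0 = plaintext = 0x83ED6
s_1 = Round(s_0, k_0) = 0x9C442
s_2 = Round(s_1, k_1) = 0xE6F5B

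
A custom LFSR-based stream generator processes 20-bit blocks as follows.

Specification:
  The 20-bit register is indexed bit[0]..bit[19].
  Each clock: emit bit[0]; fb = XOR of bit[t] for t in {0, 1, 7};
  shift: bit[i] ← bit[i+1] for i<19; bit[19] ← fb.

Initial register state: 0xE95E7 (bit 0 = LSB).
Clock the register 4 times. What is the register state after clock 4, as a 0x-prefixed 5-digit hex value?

reg_0 = 0xE95E7
clock 1: out=1, reg = 0xF4AF3
clock 2: out=1, reg = 0xFA579
clock 3: out=1, reg = 0xFD2BC
clock 4: out=0, reg = 0xFE95E

0xFE95E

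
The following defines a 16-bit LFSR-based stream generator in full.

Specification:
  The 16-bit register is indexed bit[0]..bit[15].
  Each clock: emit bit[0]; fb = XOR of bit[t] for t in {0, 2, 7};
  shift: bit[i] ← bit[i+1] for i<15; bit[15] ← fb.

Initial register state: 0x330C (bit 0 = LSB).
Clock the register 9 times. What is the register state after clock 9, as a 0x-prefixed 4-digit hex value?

reg_0 = 0x330C
clock 1: out=0, reg = 0x9986
clock 2: out=0, reg = 0x4CC3
clock 3: out=1, reg = 0x2661
clock 4: out=1, reg = 0x9330
clock 5: out=0, reg = 0x4998
clock 6: out=0, reg = 0xA4CC
clock 7: out=0, reg = 0x5266
clock 8: out=0, reg = 0xA933
clock 9: out=1, reg = 0xD499

0xD499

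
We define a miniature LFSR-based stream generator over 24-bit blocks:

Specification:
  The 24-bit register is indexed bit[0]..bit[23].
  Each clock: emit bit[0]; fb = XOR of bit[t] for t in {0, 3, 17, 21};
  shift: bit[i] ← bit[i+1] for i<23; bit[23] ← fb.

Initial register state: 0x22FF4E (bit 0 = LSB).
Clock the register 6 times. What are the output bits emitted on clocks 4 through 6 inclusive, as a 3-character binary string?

100

reg_0 = 0x22FF4E
clock 1: out=0, reg = 0x917FA7
clock 2: out=1, reg = 0xC8BFD3
clock 3: out=1, reg = 0xE45FE9
clock 4: out=1, reg = 0xF22FF4
clock 5: out=0, reg = 0x7917FA
clock 6: out=0, reg = 0x3C8BFD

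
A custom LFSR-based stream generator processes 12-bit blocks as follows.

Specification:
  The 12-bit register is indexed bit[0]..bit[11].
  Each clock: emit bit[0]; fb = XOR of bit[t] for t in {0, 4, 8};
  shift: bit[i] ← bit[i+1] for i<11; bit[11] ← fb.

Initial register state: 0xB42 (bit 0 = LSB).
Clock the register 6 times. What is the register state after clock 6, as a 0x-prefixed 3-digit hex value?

reg_0 = 0xB42
clock 1: out=0, reg = 0xDA1
clock 2: out=1, reg = 0x6D0
clock 3: out=0, reg = 0xB68
clock 4: out=0, reg = 0xDB4
clock 5: out=0, reg = 0x6DA
clock 6: out=0, reg = 0xB6D

0xB6D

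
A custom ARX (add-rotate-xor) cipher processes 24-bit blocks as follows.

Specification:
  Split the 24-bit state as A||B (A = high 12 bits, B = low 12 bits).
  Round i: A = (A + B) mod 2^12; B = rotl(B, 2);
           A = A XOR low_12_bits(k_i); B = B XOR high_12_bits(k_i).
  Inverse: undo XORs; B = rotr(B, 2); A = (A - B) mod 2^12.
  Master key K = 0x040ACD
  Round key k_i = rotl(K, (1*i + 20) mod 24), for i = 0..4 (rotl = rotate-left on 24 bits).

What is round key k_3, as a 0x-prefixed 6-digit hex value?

K = 0x040ACD
k_0 = rotl(K, (1*0+20) mod 24) = rotl(K, 20) = 0xD040AC
k_1 = rotl(K, (1*1+20) mod 24) = rotl(K, 21) = 0xA08159
k_2 = rotl(K, (1*2+20) mod 24) = rotl(K, 22) = 0x4102B3
k_3 = rotl(K, (1*3+20) mod 24) = rotl(K, 23) = 0x820566

0x820566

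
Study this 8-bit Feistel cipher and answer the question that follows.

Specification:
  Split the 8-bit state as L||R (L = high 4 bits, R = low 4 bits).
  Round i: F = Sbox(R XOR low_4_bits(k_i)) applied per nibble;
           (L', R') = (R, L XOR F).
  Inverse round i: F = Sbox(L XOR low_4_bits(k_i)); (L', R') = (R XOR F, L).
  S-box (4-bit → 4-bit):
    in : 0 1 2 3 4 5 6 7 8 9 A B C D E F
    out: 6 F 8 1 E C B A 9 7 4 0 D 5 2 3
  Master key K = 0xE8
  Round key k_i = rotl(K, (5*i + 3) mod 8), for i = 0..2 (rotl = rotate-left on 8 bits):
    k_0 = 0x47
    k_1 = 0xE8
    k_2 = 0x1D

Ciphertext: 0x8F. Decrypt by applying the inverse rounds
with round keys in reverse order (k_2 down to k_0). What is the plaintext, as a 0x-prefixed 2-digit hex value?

0x08

s_0 = ciphertext = 0x8F
s_1 = InvRound(s_0, k_2) = 0x38
s_2 = InvRound(s_1, k_1) = 0x83
s_3 = InvRound(s_2, k_0) = 0x08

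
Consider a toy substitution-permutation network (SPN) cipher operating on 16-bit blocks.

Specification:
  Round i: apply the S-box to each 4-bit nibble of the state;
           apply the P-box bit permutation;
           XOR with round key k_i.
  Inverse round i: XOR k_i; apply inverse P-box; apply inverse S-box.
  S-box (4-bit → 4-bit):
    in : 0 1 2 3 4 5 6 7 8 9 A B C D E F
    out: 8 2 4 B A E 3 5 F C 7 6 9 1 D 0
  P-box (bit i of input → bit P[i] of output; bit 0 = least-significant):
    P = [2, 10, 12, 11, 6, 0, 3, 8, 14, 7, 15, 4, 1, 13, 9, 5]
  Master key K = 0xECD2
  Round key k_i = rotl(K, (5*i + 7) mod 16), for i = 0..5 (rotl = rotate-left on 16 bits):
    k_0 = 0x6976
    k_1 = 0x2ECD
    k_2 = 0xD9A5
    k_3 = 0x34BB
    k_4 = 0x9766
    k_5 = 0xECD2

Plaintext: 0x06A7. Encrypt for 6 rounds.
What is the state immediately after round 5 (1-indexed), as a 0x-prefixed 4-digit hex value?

s_0 = plaintext = 0x06A7
s_1 = Round(s_0, k_0) = 0x399B
s_2 = Round(s_1, k_1) = 0x9BF7
s_3 = Round(s_2, k_2) = 0x4B01
s_4 = Round(s_3, k_3) = 0x911B
s_5 = Round(s_4, k_4) = 0x81C7
s_6 = Round(s_5, k_5) = 0xDF34

0x81C7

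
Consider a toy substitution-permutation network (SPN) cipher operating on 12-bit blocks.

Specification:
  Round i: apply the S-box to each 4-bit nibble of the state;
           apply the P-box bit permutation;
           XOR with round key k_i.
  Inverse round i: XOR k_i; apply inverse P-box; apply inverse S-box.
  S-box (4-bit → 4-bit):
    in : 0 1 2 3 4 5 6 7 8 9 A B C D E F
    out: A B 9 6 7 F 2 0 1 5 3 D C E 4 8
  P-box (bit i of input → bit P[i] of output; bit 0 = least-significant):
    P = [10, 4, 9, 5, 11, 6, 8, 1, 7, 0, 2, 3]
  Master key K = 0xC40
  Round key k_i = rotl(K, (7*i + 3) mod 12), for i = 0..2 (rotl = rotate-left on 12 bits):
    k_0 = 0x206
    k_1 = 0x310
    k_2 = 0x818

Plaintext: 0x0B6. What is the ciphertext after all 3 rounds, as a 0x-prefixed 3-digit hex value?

0xB9C

s_0 = plaintext = 0x0B6
s_1 = Round(s_0, k_0) = 0xB1D
s_2 = Round(s_1, k_1) = 0x9EE
s_3 = Round(s_2, k_2) = 0xB9C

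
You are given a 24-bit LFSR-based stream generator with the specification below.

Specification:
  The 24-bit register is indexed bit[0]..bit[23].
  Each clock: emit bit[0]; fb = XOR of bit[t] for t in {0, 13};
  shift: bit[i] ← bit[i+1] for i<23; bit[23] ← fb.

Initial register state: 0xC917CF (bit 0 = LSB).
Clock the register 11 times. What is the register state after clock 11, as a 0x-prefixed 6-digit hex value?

0x30F922

reg_0 = 0xC917CF
clock 1: out=1, reg = 0xE48BE7
clock 2: out=1, reg = 0xF245F3
clock 3: out=1, reg = 0xF922F9
clock 4: out=1, reg = 0x7C917C
clock 5: out=0, reg = 0x3E48BE
clock 6: out=0, reg = 0x1F245F
clock 7: out=1, reg = 0x0F922F
clock 8: out=1, reg = 0x87C917
clock 9: out=1, reg = 0xC3E48B
clock 10: out=1, reg = 0x61F245
clock 11: out=1, reg = 0x30F922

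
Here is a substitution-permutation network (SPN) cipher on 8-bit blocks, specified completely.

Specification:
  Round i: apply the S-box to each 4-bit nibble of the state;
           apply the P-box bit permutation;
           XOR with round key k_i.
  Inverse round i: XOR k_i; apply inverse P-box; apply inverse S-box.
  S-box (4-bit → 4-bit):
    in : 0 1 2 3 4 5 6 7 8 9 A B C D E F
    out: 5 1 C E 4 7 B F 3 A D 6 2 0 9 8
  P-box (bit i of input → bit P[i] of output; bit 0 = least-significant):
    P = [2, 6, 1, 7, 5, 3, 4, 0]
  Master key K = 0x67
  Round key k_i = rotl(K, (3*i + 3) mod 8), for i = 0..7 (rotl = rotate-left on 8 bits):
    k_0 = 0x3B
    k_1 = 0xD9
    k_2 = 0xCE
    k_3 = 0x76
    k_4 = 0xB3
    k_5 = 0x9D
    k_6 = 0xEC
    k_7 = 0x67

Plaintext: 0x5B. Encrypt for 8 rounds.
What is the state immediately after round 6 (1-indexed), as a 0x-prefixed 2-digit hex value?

s_0 = plaintext = 0x5B
s_1 = Round(s_0, k_0) = 0x41
s_2 = Round(s_1, k_1) = 0xCD
s_3 = Round(s_2, k_2) = 0xC6
s_4 = Round(s_3, k_3) = 0xBA
s_5 = Round(s_4, k_4) = 0x2D
s_6 = Round(s_5, k_5) = 0x8C
s_7 = Round(s_6, k_6) = 0x84
s_8 = Round(s_7, k_7) = 0x4D

0x8C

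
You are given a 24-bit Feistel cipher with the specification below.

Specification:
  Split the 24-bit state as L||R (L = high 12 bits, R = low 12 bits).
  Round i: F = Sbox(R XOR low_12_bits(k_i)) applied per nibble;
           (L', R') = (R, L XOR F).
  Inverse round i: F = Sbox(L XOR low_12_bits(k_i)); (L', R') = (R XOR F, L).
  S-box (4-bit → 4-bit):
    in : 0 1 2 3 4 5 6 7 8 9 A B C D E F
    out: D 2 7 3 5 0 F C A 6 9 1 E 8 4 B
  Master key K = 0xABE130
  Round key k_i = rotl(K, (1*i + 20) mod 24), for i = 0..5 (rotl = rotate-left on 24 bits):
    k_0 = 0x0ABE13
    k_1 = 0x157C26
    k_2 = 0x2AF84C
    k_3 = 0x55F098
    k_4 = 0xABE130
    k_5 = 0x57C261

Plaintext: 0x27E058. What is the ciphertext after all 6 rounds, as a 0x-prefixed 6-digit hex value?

s_0 = plaintext = 0x27E058
s_1 = Round(s_0, k_0) = 0x05862F
s_2 = Round(s_1, k_1) = 0x62F98E
s_3 = Round(s_2, k_2) = 0x98E4C8
s_4 = Round(s_3, k_3) = 0x4C8C83
s_5 = Round(s_4, k_4) = 0xC83CDB
s_6 = Round(s_5, k_5) = 0xCDB89A

0xCDB89A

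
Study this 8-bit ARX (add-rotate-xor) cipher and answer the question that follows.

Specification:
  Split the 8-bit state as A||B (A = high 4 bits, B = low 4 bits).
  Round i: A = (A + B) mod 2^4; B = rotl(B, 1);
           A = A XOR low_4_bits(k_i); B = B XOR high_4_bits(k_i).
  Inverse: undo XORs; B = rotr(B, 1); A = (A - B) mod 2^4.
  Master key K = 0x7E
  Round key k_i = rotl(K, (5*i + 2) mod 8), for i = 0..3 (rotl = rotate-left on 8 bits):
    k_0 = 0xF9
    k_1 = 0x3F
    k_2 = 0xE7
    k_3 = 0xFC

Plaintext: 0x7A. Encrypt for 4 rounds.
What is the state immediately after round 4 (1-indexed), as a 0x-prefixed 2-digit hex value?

0xAB

s_0 = plaintext = 0x7A
s_1 = Round(s_0, k_0) = 0x8A
s_2 = Round(s_1, k_1) = 0xD6
s_3 = Round(s_2, k_2) = 0x42
s_4 = Round(s_3, k_3) = 0xAB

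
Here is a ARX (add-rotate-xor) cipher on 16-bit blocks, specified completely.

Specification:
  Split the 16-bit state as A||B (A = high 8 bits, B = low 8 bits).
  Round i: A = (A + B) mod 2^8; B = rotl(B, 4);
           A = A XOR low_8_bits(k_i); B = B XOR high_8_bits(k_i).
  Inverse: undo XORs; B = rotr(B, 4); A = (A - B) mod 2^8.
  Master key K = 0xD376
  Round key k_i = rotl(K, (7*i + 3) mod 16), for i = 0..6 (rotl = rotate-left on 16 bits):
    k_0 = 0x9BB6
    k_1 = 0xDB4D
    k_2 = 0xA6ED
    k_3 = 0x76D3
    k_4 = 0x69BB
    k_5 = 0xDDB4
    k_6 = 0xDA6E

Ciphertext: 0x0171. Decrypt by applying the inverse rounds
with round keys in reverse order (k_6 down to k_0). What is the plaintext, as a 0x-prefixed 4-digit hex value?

0x398F

s_0 = ciphertext = 0x0171
s_1 = InvRound(s_0, k_6) = 0xB5BA
s_2 = InvRound(s_1, k_5) = 0x8B76
s_3 = InvRound(s_2, k_4) = 0x3FF1
s_4 = InvRound(s_3, k_3) = 0x7478
s_5 = InvRound(s_4, k_2) = 0xACED
s_6 = InvRound(s_5, k_1) = 0x7E63
s_7 = InvRound(s_6, k_0) = 0x398F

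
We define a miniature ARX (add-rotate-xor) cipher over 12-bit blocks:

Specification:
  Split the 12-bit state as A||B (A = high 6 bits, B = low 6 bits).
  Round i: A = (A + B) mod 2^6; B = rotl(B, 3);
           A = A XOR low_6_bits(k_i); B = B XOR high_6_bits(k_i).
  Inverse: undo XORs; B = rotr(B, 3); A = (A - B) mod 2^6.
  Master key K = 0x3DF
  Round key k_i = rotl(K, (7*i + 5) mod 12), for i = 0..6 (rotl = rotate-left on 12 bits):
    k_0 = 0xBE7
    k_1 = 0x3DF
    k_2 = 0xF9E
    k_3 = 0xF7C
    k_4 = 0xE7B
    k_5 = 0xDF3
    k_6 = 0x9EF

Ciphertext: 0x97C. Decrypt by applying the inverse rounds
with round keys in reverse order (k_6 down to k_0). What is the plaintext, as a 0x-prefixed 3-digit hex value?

0x91B

s_0 = ciphertext = 0x97C
s_1 = InvRound(s_0, k_6) = 0xBDB
s_2 = InvRound(s_1, k_5) = 0xDE5
s_3 = InvRound(s_2, k_4) = 0xA63
s_4 = InvRound(s_3, k_3) = 0x8B3
s_5 = InvRound(s_4, k_2) = 0x4E9
s_6 = InvRound(s_5, k_1) = 0x634
s_7 = InvRound(s_6, k_0) = 0x91B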